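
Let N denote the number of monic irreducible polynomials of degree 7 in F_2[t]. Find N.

18

Gauss's count: N_{2}(7) = (1/7) Σ_{d|7} μ(7/d)·2^d.
Divisors of 7: 1, 7; μ(7/d) for each: -1, 1.
Σ = − 2^1 + 2^7 = 126.
N = 126/7 = 18.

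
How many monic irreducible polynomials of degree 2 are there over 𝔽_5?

x^(5^2) − x is the product of all monic irreducibles of degree dividing 2; Möbius inversion gives N = (1/2) Σ μ(2/d)·5^d.
Divisors of 2: 1, 2; μ(2/d) for each: -1, 1.
Σ = − 5^1 + 5^2 = 20.
N = 20/2 = 10.

10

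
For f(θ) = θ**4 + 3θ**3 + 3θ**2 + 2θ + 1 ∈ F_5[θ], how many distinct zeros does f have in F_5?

Evaluate at each of the 5 elements of F_5:
f(0) = 1; f(1) = 0 → root; f(2) = 2; f(3) = 1; f(4) = 0 → root.
Roots: {1, 4}.

2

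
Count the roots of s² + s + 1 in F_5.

Write h(s) = s² + s + 1.
Evaluate at each of the 5 elements of F_5:
h(0) = 1; h(1) = 3; h(2) = 2; h(3) = 3; h(4) = 1.
No element is a root.

0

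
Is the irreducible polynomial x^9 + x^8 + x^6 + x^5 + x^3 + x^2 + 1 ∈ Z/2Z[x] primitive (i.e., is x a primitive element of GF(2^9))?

Write f(x) = x^9 + x^8 + x^6 + x^5 + x^3 + x^2 + 1.
|GF(2^9)^×| = 2^9 − 1 = 511. Prime factorization: 511 = 7·73.
f is primitive ⇔ x has order 511 in GF(2)[x]/(f), i.e. x^(511/q) ≠ 1 for each prime q | 511.
x^(73) mod f = x^8 + x^7 + x^6 + x^5 + x.
x^(7) mod f = x^7.
None equal 1, so x has full order 511; f is primitive.

Yes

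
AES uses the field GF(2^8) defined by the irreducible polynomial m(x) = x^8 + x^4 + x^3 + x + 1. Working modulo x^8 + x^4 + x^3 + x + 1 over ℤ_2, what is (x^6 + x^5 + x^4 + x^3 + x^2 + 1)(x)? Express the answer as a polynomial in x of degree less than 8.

Multiply in ℤ_2[x]: (x^6 + x^5 + x^4 + x^3 + x^2 + 1)·(x) = x^7 + x^6 + x^5 + x^4 + x^3 + x.
Reduced: x^7 + x^6 + x^5 + x^4 + x^3 + x.

x^7 + x^6 + x^5 + x^4 + x^3 + x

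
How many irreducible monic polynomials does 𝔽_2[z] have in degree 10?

99

x^(2^10) − x is the product of all monic irreducibles of degree dividing 10; Möbius inversion gives N = (1/10) Σ μ(10/d)·2^d.
Divisors of 10: 1, 2, 5, 10; μ(10/d) for each: 1, -1, -1, 1.
Σ = 2^1 − 2^2 − 2^5 + 2^10 = 990.
N = 990/10 = 99.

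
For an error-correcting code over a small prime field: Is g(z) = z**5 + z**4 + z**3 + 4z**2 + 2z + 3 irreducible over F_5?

Yes

Check for roots in F_5: g(0) = 3; g(1) = 2; g(2) = 4; g(3) = 1; g(4) = 4.
No roots, so no linear factors.
Degree-2 irreducible divisors: test the 10 monic irreducibles of degree 2 over GF(5).
None of them divide g (all give nonzero remainder).
No irreducible factor of degree ≤ 2 exists, so g is irreducible over GF(5).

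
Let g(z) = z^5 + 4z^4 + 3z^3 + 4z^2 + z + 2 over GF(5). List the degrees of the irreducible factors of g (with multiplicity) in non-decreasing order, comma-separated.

Roots in GF(5): g(0) = 2; g(1) = 0 → root; g(2) = 0 → root; g(3) = 4; g(4) = 0 → root.
Linear factors from roots: (z + 4), (z + 3), (z + 1).
Complete factorization: g(z) = (z + 1)·(z + 3)·(z + 4)·(z^2 + z + 1).
Factor degrees with multiplicity: 1 + 1 + 1 + 2 = 5.

1, 1, 1, 2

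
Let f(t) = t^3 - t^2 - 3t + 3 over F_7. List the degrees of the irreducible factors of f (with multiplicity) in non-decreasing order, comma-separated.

1, 2

Linear factors from roots: (t - 1).
Complete factorization: f(t) = (t - 1)·(t^2 - 3).
Factor degrees with multiplicity: 1 + 2 = 3.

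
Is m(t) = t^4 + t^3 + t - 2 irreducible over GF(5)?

Check for roots in GF(5): m(0) = 3; m(1) = 1; m(2) = 4; m(3) = 4; m(4) = 2.
No roots, so no linear factors.
Degree-2 irreducible divisors: test the 10 monic irreducibles of degree 2 over GF(5).
None of them divide m (all give nonzero remainder).
No irreducible factor of degree ≤ 2 exists, so m is irreducible over GF(5).

Yes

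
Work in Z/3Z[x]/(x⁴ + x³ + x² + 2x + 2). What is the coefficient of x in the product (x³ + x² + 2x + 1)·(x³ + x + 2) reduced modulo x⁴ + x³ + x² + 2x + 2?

Multiply in Z/3Z[x]: (x³ + x² + 2x + 1)·(x³ + x + 2) = x⁶ + x⁵ + x³ + x² + 2x + 2.
Reduce using x⁴ ≡ 2x³ + 2x² + x + 1 (mod x⁴ + x³ + x² + 2x + 2).
Reduced: x + 1.

1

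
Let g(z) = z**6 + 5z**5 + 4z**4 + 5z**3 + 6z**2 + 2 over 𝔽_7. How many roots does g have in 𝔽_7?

0

Evaluate at each of the 7 elements of 𝔽_7:
g(0) = 2; g(1) = 2; g(2) = 4; g(3) = 2; g(4) = 4; g(5) = 3; g(6) = 3.
No element is a root.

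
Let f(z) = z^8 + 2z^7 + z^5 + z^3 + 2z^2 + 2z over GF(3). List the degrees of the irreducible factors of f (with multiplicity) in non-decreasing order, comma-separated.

Roots in GF(3): f(0) = 0 → root; f(1) = 0 → root; f(2) = 0 → root.
Linear factors from roots: (z), (z + 2), (z + 1).
Complete factorization: f(z) = (z)·(z + 1)^2·(z + 2)^2·(z^3 + 2z^2 + 2z + 2).
Factor degrees with multiplicity: 1 + 1 + 1 + 1 + 1 + 3 = 8.

1, 1, 1, 1, 1, 3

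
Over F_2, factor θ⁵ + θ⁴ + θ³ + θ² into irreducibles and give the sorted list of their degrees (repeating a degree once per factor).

1, 1, 1, 1, 1

Write f(θ) = θ⁵ + θ⁴ + θ³ + θ².
Roots in F_2: f(0) = 0 → root; f(1) = 0 → root.
Linear factors from roots: (θ), (θ + 1).
Complete factorization: f(θ) = (θ)^2·(θ + 1)^3.
Factor degrees with multiplicity: 1 + 1 + 1 + 1 + 1 = 5.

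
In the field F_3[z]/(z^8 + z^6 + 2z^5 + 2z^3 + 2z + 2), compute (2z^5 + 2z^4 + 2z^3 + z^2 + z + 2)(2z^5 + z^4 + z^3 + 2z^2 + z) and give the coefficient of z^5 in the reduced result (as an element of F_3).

Multiply in F_3[z]: (2z^5 + 2z^4 + 2z^3 + z^2 + z + 2)·(2z^5 + z^4 + z^3 + 2z^2 + z) = z^10 + 2z^8 + z^7 + 2z^6 + z^4 + 2z^3 + 2z^2 + 2z.
Reduce using z^8 ≡ 2z^6 + z^5 + z^3 + z + 1 (mod z^8 + z^6 + 2z^5 + 2z^3 + 2z + 2).
Reduced: 2z^7 + z^6 + 2z^5 + z^4 + z^3 + 1.

2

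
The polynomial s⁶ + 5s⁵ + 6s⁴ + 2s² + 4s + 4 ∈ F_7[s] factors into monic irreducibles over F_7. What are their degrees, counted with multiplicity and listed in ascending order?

Write h(s) = s⁶ + 5s⁵ + 6s⁴ + 2s² + 4s + 4.
Linear factors from roots: (s + 4).
Complete factorization: h(s) = (s + 4)·(s² + 4)·(s³ + s² + 5s + 2).
Factor degrees with multiplicity: 1 + 2 + 3 = 6.

1, 2, 3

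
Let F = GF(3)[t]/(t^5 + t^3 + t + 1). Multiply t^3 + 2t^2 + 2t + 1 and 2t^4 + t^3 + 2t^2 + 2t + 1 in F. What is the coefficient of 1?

Multiply in GF(3)[t]: (t^3 + 2t^2 + 2t + 1)·(2t^4 + t^3 + 2t^2 + 2t + 1) = 2t^7 + 2t^6 + 2t^5 + t^4 + t^3 + 2t^2 + t + 1.
Reduce using t^5 ≡ 2t^3 + 2t + 2 (mod t^5 + t^3 + t + 1).
Reduced: 2t^4 + 2t^3 + t^2 + 2t + 1.

1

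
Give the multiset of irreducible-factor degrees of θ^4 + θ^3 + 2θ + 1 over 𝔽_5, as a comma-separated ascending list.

1, 1, 2

Write h(θ) = θ^4 + θ^3 + 2θ + 1.
Roots in 𝔽_5: h(0) = 1; h(1) = 0 → root; h(2) = 4; h(3) = 0 → root; h(4) = 4.
Linear factors from roots: (θ + 4), (θ + 2).
Complete factorization: h(θ) = (θ + 2)·(θ + 4)·(θ^2 + 2).
Factor degrees with multiplicity: 1 + 1 + 2 = 4.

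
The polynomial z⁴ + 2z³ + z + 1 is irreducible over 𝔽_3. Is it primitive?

Write f(z) = z⁴ + 2z³ + z + 1.
|GF(3^4)^×| = 3^4 − 1 = 80. Prime factorization: 80 = 2^4·5.
f is primitive ⇔ z has order 80 in GF(3)[z]/(f), i.e. z^(80/q) ≠ 1 for each prime q | 80.
z^(40) mod f = 1
z^(16) mod f = 2z² + 2z + 1.
Since z^(40) = 1, the order of z divides 40 < 80; not primitive.

No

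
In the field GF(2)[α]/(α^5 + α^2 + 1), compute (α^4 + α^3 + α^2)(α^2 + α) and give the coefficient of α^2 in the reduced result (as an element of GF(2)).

0

Multiply in GF(2)[α]: (α^4 + α^3 + α^2)·(α^2 + α) = α^6 + α^3.
Reduce using α^5 ≡ α^2 + 1 (mod α^5 + α^2 + 1).
Reduced: α.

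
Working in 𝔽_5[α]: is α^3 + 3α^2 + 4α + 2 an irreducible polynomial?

Write P(α) = α^3 + 3α^2 + 4α + 2.
Check for roots in 𝔽_5: P(0) = 2; P(1) = 0 → root; P(2) = 0 → root; P(3) = 3; P(4) = 0 → root.
P(1) = 0, so (α − 1) divides P(α); P is reducible.

No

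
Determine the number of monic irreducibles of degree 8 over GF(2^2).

By the necklace-counting formula, N_4(8) = (1/8) Σ_{d|8} μ(8/d)·4^d.
Divisors of 8: 1, 2, 4, 8; μ(8/d) for each: 0, 0, -1, 1.
Σ = − 4^4 + 4^8 = 65280.
N = 65280/8 = 8160.

8160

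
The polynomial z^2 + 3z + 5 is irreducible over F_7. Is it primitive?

Yes

Write f(z) = z^2 + 3z + 5.
|GF(7^2)^×| = 7^2 − 1 = 48. Prime factorization: 48 = 2^4·3.
f is primitive ⇔ z has order 48 in GF(7)[z]/(f), i.e. z^(48/q) ≠ 1 for each prime q | 48.
z^(24) mod f = 6.
z^(16) mod f = 4.
None equal 1, so z has full order 48; f is primitive.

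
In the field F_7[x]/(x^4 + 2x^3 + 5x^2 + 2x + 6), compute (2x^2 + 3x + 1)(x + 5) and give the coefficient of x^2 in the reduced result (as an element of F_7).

Multiply in F_7[x]: (2x^2 + 3x + 1)·(x + 5) = 2x^3 + 6x^2 + 2x + 5.
Reduced: 2x^3 + 6x^2 + 2x + 5.

6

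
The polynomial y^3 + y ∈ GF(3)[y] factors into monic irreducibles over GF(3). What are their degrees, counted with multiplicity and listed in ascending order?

1, 2

Write h(y) = y^3 + y.
Roots in GF(3): h(0) = 0 → root; h(1) = 2; h(2) = 1.
Linear factors from roots: (y).
Complete factorization: h(y) = (y)·(y^2 + 1).
Factor degrees with multiplicity: 1 + 2 = 3.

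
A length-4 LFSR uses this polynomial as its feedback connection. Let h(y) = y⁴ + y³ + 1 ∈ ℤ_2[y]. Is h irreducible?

Yes

Check for roots in ℤ_2: h(0) = 1; h(1) = 1.
No roots, so no linear factors.
Monic irreducibles of degree 2 over GF(2): y² + y + 1.
None of them divide h (all give nonzero remainder).
No irreducible factor of degree ≤ 2 exists, so h is irreducible over GF(2).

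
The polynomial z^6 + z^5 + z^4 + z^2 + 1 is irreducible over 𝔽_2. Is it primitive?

Write f(z) = z^6 + z^5 + z^4 + z^2 + 1.
|GF(2^6)^×| = 2^6 − 1 = 63. Prime factorization: 63 = 3^2·7.
f is primitive ⇔ z has order 63 in GF(2)[z]/(f), i.e. z^(63/q) ≠ 1 for each prime q | 63.
z^(21) mod f = 1
z^(9) mod f = z^3 + 1.
Since z^(21) = 1, the order of z divides 21 < 63; not primitive.

No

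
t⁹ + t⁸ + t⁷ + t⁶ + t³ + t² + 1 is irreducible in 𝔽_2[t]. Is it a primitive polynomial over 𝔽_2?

Write f(t) = t⁹ + t⁸ + t⁷ + t⁶ + t³ + t² + 1.
|GF(2^9)^×| = 2^9 − 1 = 511. Prime factorization: 511 = 7·73.
f is primitive ⇔ t has order 511 in GF(2)[t]/(f), i.e. t^(511/q) ≠ 1 for each prime q | 511.
t^(73) mod f = t³ + t².
t^(7) mod f = t⁷.
None equal 1, so t has full order 511; f is primitive.

Yes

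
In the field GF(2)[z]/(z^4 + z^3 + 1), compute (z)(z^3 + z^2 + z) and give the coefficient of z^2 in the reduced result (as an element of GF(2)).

Multiply in GF(2)[z]: (z)·(z^3 + z^2 + z) = z^4 + z^3 + z^2.
Reduce using z^4 ≡ z^3 + 1 (mod z^4 + z^3 + 1).
Reduced: z^2 + 1.

1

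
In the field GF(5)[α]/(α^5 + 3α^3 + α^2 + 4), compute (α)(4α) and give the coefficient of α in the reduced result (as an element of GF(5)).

Multiply in GF(5)[α]: (α)·(4α) = 4α^2.
Reduced: 4α^2.

0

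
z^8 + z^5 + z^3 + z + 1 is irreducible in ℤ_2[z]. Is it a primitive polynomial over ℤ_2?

Yes

Write f(z) = z^8 + z^5 + z^3 + z + 1.
|GF(2^8)^×| = 2^8 − 1 = 255. Prime factorization: 255 = 3·5·17.
f is primitive ⇔ z has order 255 in GF(2)[z]/(f), i.e. z^(255/q) ≠ 1 for each prime q | 255.
z^(85) mod f = z^7 + z^6 + z^5 + z^3 + z + 1.
z^(51) mod f = z^4 + z + 1.
z^(15) mod f = z^7 + z^6 + z^5 + 1.
None equal 1, so z has full order 255; f is primitive.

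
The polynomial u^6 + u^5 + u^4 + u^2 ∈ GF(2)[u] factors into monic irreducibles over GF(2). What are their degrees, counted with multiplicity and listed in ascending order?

1, 1, 1, 3

Write f(u) = u^6 + u^5 + u^4 + u^2.
Roots in GF(2): f(0) = 0 → root; f(1) = 0 → root.
Linear factors from roots: (u), (u + 1).
Complete factorization: f(u) = (u + 1)·(u)^2·(u^3 + u + 1).
Factor degrees with multiplicity: 1 + 1 + 1 + 3 = 6.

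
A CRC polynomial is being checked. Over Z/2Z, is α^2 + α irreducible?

No

Write f(α) = α^2 + α.
Check for roots in Z/2Z: f(0) = 0 → root; f(1) = 0 → root.
f(0) = 0, so (α) divides f(α); f is reducible.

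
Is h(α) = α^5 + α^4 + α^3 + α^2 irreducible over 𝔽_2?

Check for roots in 𝔽_2: h(0) = 0 → root; h(1) = 0 → root.
h(0) = 0, so (α) divides h(α); h is reducible.

No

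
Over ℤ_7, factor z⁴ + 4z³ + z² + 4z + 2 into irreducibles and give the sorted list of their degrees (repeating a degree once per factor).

Write g(z) = z⁴ + 4z³ + z² + 4z + 2.
Linear factors from roots: (z + 3).
Complete factorization: g(z) = (z + 3)·(z³ + z² + 5z + 3).
Factor degrees with multiplicity: 1 + 3 = 4.

1, 3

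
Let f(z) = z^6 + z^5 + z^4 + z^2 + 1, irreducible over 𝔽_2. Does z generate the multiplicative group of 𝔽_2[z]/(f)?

|GF(2^6)^×| = 2^6 − 1 = 63. Prime factorization: 63 = 3^2·7.
f is primitive ⇔ z has order 63 in GF(2)[z]/(f), i.e. z^(63/q) ≠ 1 for each prime q | 63.
z^(21) mod f = 1
z^(9) mod f = z^3 + 1.
Since z^(21) = 1, the order of z divides 21 < 63; not primitive.

No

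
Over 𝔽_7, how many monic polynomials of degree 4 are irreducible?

Gauss's count: N_{7}(4) = (1/4) Σ_{d|4} μ(4/d)·7^d.
Divisors of 4: 1, 2, 4; μ(4/d) for each: 0, -1, 1.
Σ = − 7^2 + 7^4 = 2352.
N = 2352/4 = 588.

588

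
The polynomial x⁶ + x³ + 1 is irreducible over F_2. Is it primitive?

Write f(x) = x⁶ + x³ + 1.
|GF(2^6)^×| = 2^6 − 1 = 63. Prime factorization: 63 = 3^2·7.
f is primitive ⇔ x has order 63 in GF(2)[x]/(f), i.e. x^(63/q) ≠ 1 for each prime q | 63.
x^(21) mod f = x³.
x^(9) mod f = 1
Since x^(9) = 1, the order of x divides 9 < 63; not primitive.

No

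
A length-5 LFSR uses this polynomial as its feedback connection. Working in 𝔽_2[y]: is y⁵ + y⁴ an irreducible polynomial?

Write f(y) = y⁵ + y⁴.
Check for roots in 𝔽_2: f(0) = 0 → root; f(1) = 0 → root.
f(0) = 0, so (y) divides f(y); f is reducible.

No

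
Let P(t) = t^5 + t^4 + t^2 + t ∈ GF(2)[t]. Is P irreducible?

Check for roots in GF(2): P(0) = 0 → root; P(1) = 0 → root.
P(0) = 0, so (t) divides P(t); P is reducible.

No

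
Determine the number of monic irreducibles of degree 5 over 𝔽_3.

48

Gauss's count: N_{3}(5) = (1/5) Σ_{d|5} μ(5/d)·3^d.
Divisors of 5: 1, 5; μ(5/d) for each: -1, 1.
Σ = − 3^1 + 3^5 = 240.
N = 240/5 = 48.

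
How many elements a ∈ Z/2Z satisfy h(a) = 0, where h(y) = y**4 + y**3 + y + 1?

1

Evaluate at each of the 2 elements of Z/2Z:
h(0) = 1; h(1) = 0 → root.
Roots: {1}.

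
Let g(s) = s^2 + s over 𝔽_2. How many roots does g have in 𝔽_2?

Evaluate at each of the 2 elements of 𝔽_2:
g(0) = 0 → root; g(1) = 0 → root.
Roots: {0, 1}.

2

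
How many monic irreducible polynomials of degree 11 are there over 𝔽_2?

186

Gauss's count: N_{2}(11) = (1/11) Σ_{d|11} μ(11/d)·2^d.
Divisors of 11: 1, 11; μ(11/d) for each: -1, 1.
Σ = − 2^1 + 2^11 = 2046.
N = 2046/11 = 186.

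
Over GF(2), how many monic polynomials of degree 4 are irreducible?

3

The number of monic irreducibles of degree 4 over GF(2) is (1/4)·Σ_{d∣4} μ(4/d) 2^d.
Divisors of 4: 1, 2, 4; μ(4/d) for each: 0, -1, 1.
Σ = − 2^2 + 2^4 = 12.
N = 12/4 = 3.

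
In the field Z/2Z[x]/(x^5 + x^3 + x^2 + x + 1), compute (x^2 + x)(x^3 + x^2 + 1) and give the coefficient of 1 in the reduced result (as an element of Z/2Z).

Multiply in Z/2Z[x]: (x^2 + x)·(x^3 + x^2 + 1) = x^5 + x^3 + x^2 + x.
Reduce using x^5 ≡ x^3 + x^2 + x + 1 (mod x^5 + x^3 + x^2 + x + 1).
Reduced: 1.

1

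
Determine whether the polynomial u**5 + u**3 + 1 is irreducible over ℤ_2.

Yes

Write g(u) = u**5 + u**3 + 1.
Check for roots in ℤ_2: g(0) = 1; g(1) = 1.
No roots, so no linear factors.
Monic irreducibles of degree 2 over GF(2): u**2 + u + 1.
None of them divide g (all give nonzero remainder).
No irreducible factor of degree ≤ 2 exists, so g is irreducible over GF(2).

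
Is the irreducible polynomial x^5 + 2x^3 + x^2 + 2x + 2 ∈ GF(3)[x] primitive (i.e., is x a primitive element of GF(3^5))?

Write f(x) = x^5 + 2x^3 + x^2 + 2x + 2.
|GF(3^5)^×| = 3^5 − 1 = 242. Prime factorization: 242 = 2·11^2.
f is primitive ⇔ x has order 242 in GF(3)[x]/(f), i.e. x^(242/q) ≠ 1 for each prime q | 242.
x^(121) mod f = 1
x^(22) mod f = 1
Since x^(121) = 1, the order of x divides 121 < 242; not primitive.

No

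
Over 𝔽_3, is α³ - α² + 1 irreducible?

Yes

Write f(α) = α³ - α² + 1.
Check for roots in 𝔽_3: f(0) = 1; f(1) = 1; f(2) = 2.
No roots. A degree-3 polynomial over a field with no linear factor is irreducible.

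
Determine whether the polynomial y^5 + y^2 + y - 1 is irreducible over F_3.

Write P(y) = y^5 + y^2 + y - 1.
Check for roots in F_3: P(0) = 2; P(1) = 2; P(2) = 1.
No roots, so no linear factors.
Monic irreducibles of degree 2 over GF(3): y^2 + 1, y^2 + y - 1, y^2 - y - 1.
None of them divide P (all give nonzero remainder).
No irreducible factor of degree ≤ 2 exists, so P is irreducible over GF(3).

Yes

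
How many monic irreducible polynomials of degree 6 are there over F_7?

x^(7^6) − x is the product of all monic irreducibles of degree dividing 6; Möbius inversion gives N = (1/6) Σ μ(6/d)·7^d.
Divisors of 6: 1, 2, 3, 6; μ(6/d) for each: 1, -1, -1, 1.
Σ = 7^1 − 7^2 − 7^3 + 7^6 = 117264.
N = 117264/6 = 19544.

19544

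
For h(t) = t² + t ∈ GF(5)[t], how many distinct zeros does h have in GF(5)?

2

Evaluate at each of the 5 elements of GF(5):
h(0) = 0 → root; h(1) = 2; h(2) = 1; h(3) = 2; h(4) = 0 → root.
Roots: {0, 4}.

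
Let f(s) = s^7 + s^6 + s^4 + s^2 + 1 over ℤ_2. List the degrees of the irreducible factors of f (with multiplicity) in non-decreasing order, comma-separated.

Roots in ℤ_2: f(0) = 1; f(1) = 1.
Complete factorization: f(s) = (s^7 + s^6 + s^4 + s^2 + 1).
Factor degrees with multiplicity: 7 = 7.

7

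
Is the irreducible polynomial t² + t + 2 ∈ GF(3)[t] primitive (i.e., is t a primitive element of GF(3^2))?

Write f(t) = t² + t + 2.
|GF(3^2)^×| = 3^2 − 1 = 8. Prime factorization: 8 = 2^3.
f is primitive ⇔ t has order 8 in GF(3)[t]/(f), i.e. t^(8/q) ≠ 1 for each prime q | 8.
t^(4) mod f = 2.
None equal 1, so t has full order 8; f is primitive.

Yes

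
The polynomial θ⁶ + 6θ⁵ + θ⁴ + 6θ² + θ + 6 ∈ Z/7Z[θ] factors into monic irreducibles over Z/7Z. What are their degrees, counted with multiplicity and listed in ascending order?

Write g(θ) = θ⁶ + 6θ⁵ + θ⁴ + 6θ² + θ + 6.
Linear factors from roots: (θ + 6), (θ + 4), (θ + 2), (θ + 1).
Complete factorization: g(θ) = (θ + 1)·(θ + 2)·(θ + 4)·(θ + 6)·(θ² + 1).
Factor degrees with multiplicity: 1 + 1 + 1 + 1 + 2 = 6.

1, 1, 1, 1, 2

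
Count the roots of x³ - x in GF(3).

3

Write f(x) = x³ - x.
Evaluate at each of the 3 elements of GF(3):
f(0) = 0 → root; f(1) = 0 → root; f(2) = 0 → root.
Roots: {0, 1, 2}.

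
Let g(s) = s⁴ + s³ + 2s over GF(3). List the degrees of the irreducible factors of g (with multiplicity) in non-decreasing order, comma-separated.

1, 3

Roots in GF(3): g(0) = 0 → root; g(1) = 1; g(2) = 1.
Linear factors from roots: (s).
Complete factorization: g(s) = (s)·(s³ + s² + 2).
Factor degrees with multiplicity: 1 + 3 = 4.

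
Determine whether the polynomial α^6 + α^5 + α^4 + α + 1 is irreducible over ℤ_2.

Write P(α) = α^6 + α^5 + α^4 + α + 1.
Check for roots in ℤ_2: P(0) = 1; P(1) = 1.
No roots, so no linear factors.
Monic irreducibles of degree 2 over GF(2): α^2 + α + 1.
None of them divide P (all give nonzero remainder).
Monic irreducibles of degree 3 over GF(2): α^3 + α + 1, α^3 + α^2 + 1.
None of them divide P (all give nonzero remainder).
No irreducible factor of degree ≤ 3 exists, so P is irreducible over GF(2).

Yes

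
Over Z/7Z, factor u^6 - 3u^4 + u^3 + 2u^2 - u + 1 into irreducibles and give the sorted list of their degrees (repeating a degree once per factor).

3, 3

Write g(u) = u^6 - 3u^4 + u^3 + 2u^2 - u + 1.
Complete factorization: g(u) = (u^3 + u^2 - 2u + 2)·(u^3 - u^2 - 3).
Factor degrees with multiplicity: 3 + 3 = 6.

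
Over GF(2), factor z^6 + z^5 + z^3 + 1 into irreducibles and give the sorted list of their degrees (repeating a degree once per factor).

1, 1, 1, 3

Write h(z) = z^6 + z^5 + z^3 + 1.
Roots in GF(2): h(0) = 1; h(1) = 0 → root.
Linear factors from roots: (z + 1).
Complete factorization: h(z) = (z + 1)^3·(z^3 + z + 1).
Factor degrees with multiplicity: 1 + 1 + 1 + 3 = 6.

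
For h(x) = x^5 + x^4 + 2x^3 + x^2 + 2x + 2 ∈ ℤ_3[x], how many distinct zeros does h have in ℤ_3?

Evaluate at each of the 3 elements of ℤ_3:
h(0) = 2; h(1) = 0 → root; h(2) = 2.
Roots: {1}.

1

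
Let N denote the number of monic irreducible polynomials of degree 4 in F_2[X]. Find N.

3

By the necklace-counting formula, N_2(4) = (1/4) Σ_{d|4} μ(4/d)·2^d.
Divisors of 4: 1, 2, 4; μ(4/d) for each: 0, -1, 1.
Σ = − 2^2 + 2^4 = 12.
N = 12/4 = 3.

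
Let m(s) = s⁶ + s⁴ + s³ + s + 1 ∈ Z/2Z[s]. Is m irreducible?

Check for roots in Z/2Z: m(0) = 1; m(1) = 1.
No roots, so no linear factors.
Monic irreducibles of degree 2 over GF(2): s² + s + 1.
None of them divide m (all give nonzero remainder).
Monic irreducibles of degree 3 over GF(2): s³ + s + 1, s³ + s² + 1.
None of them divide m (all give nonzero remainder).
No irreducible factor of degree ≤ 3 exists, so m is irreducible over GF(2).

Yes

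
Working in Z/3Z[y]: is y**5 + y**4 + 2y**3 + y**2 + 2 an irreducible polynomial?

Write h(y) = y**5 + y**4 + 2y**3 + y**2 + 2.
Check for roots in Z/3Z: h(0) = 2; h(1) = 1; h(2) = 1.
No roots, so no linear factors.
Monic irreducibles of degree 2 over GF(3): y**2 + 1, y**2 + y + 2, y**2 + 2y + 2.
None of them divide h (all give nonzero remainder).
No irreducible factor of degree ≤ 2 exists, so h is irreducible over GF(3).

Yes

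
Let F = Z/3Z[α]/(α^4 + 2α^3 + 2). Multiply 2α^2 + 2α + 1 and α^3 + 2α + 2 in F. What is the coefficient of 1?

0

Multiply in Z/3Z[α]: (2α^2 + 2α + 1)·(α^3 + 2α + 2) = 2α^5 + 2α^4 + 2α^3 + 2α^2 + 2.
Reduce using α^4 ≡ α^3 + 1 (mod α^4 + 2α^3 + 2).
Reduced: 2α^2 + 2α.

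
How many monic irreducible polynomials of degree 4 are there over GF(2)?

3

By the necklace-counting formula, N_2(4) = (1/4) Σ_{d|4} μ(4/d)·2^d.
Divisors of 4: 1, 2, 4; μ(4/d) for each: 0, -1, 1.
Σ = − 2^2 + 2^4 = 12.
N = 12/4 = 3.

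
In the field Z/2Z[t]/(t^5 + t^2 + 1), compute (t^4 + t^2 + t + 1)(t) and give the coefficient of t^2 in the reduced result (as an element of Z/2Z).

0

Multiply in Z/2Z[t]: (t^4 + t^2 + t + 1)·(t) = t^5 + t^3 + t^2 + t.
Reduce using t^5 ≡ t^2 + 1 (mod t^5 + t^2 + 1).
Reduced: t^3 + t + 1.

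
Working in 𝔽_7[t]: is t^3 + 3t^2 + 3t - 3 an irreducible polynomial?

Write h(t) = t^3 + 3t^2 + 3t - 3.
Check for roots in 𝔽_7: h(0) = 4; h(1) = 4; h(2) = 2; h(3) = 4; h(4) = 2; h(5) = 2; h(6) = 3.
No roots. A degree-3 polynomial over a field with no linear factor is irreducible.

Yes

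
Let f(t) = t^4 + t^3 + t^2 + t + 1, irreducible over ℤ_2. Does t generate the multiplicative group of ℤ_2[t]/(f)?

|GF(2^4)^×| = 2^4 − 1 = 15. Prime factorization: 15 = 3·5.
f is primitive ⇔ t has order 15 in GF(2)[t]/(f), i.e. t^(15/q) ≠ 1 for each prime q | 15.
t^(5) mod f = 1
t^(3) mod f = t^3.
Since t^(5) = 1, the order of t divides 5 < 15; not primitive.

No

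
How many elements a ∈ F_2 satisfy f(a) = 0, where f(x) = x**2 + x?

2

Evaluate at each of the 2 elements of F_2:
f(0) = 0 → root; f(1) = 0 → root.
Roots: {0, 1}.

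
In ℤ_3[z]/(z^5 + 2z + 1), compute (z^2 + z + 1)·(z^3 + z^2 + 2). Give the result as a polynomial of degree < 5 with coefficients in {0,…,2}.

2z^4 + 2z^3 + 1

Multiply in ℤ_3[z]: (z^2 + z + 1)·(z^3 + z^2 + 2) = z^5 + 2z^4 + 2z^3 + 2z + 2.
Reduce using z^5 ≡ z + 2 (mod z^5 + 2z + 1).
Reduced: 2z^4 + 2z^3 + 1.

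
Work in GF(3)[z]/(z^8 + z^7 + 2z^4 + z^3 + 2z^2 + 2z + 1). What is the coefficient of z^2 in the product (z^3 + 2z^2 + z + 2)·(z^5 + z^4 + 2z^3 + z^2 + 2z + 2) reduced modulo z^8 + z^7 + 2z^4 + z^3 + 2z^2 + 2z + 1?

Multiply in GF(3)[z]: (z^3 + 2z^2 + z + 2)·(z^5 + z^4 + 2z^3 + z^2 + 2z + 2) = z^8 + 2z^6 + 2z^5 + 2z^4 + 2z^3 + 2z^2 + 1.
Reduce using z^8 ≡ 2z^7 + z^4 + 2z^3 + z^2 + z + 2 (mod z^8 + z^7 + 2z^4 + z^3 + 2z^2 + 2z + 1).
Reduced: 2z^7 + 2z^6 + 2z^5 + z^3 + z.

0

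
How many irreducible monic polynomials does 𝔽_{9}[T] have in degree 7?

683280

x^(9^7) − x is the product of all monic irreducibles of degree dividing 7; Möbius inversion gives N = (1/7) Σ μ(7/d)·9^d.
Divisors of 7: 1, 7; μ(7/d) for each: -1, 1.
Σ = − 9^1 + 9^7 = 4782960.
N = 4782960/7 = 683280.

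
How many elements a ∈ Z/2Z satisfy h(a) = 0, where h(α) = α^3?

1

Evaluate at each of the 2 elements of Z/2Z:
h(0) = 0 → root; h(1) = 1.
Roots: {0}.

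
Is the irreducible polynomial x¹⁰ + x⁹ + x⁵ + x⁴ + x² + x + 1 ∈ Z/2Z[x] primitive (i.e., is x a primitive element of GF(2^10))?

Yes

Write f(x) = x¹⁰ + x⁹ + x⁵ + x⁴ + x² + x + 1.
|GF(2^10)^×| = 2^10 − 1 = 1023. Prime factorization: 1023 = 3·11·31.
f is primitive ⇔ x has order 1023 in GF(2)[x]/(f), i.e. x^(1023/q) ≠ 1 for each prime q | 1023.
x^(341) mod f = x⁹ + x⁸ + x⁶ + x⁵.
x^(93) mod f = x⁹ + x⁸ + x⁶ + x³ + x².
x^(33) mod f = x⁹ + x⁴ + 1.
None equal 1, so x has full order 1023; f is primitive.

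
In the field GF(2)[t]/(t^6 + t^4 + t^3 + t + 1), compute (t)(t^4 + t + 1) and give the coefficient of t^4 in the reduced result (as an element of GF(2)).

Multiply in GF(2)[t]: (t)·(t^4 + t + 1) = t^5 + t^2 + t.
Reduced: t^5 + t^2 + t.

0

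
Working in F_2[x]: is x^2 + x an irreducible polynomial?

No

Write f(x) = x^2 + x.
Check for roots in F_2: f(0) = 0 → root; f(1) = 0 → root.
f(0) = 0, so (x) divides f(x); f is reducible.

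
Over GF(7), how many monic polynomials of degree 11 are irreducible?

179756976

x^(7^11) − x is the product of all monic irreducibles of degree dividing 11; Möbius inversion gives N = (1/11) Σ μ(11/d)·7^d.
Divisors of 11: 1, 11; μ(11/d) for each: -1, 1.
Σ = − 7^1 + 7^11 = 1977326736.
N = 1977326736/11 = 179756976.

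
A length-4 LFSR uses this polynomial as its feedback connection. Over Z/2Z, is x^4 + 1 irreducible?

Write f(x) = x^4 + 1.
Check for roots in Z/2Z: f(0) = 1; f(1) = 0 → root.
f(1) = 0, so (x − 1) divides f(x); f is reducible.

No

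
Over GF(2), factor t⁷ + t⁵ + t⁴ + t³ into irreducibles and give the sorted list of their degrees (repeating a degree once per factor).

1, 1, 1, 1, 3

Write h(t) = t⁷ + t⁵ + t⁴ + t³.
Roots in GF(2): h(0) = 0 → root; h(1) = 0 → root.
Linear factors from roots: (t), (t + 1).
Complete factorization: h(t) = (t + 1)·(t)^3·(t³ + t² + 1).
Factor degrees with multiplicity: 1 + 1 + 1 + 1 + 3 = 7.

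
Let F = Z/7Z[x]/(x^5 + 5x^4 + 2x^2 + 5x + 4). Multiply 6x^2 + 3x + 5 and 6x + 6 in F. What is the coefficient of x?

Multiply in Z/7Z[x]: (6x^2 + 3x + 5)·(6x + 6) = x^3 + 5x^2 + 6x + 2.
Reduced: x^3 + 5x^2 + 6x + 2.

6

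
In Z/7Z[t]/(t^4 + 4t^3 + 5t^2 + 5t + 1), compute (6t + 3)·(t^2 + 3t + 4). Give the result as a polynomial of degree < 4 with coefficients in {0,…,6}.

Multiply in Z/7Z[t]: (6t + 3)·(t^2 + 3t + 4) = 6t^3 + 5t + 5.
Reduced: 6t^3 + 5t + 5.

6t^3 + 5t + 5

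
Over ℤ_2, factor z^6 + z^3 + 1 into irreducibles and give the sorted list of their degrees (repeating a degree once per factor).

6

Write g(z) = z^6 + z^3 + 1.
Roots in ℤ_2: g(0) = 1; g(1) = 1.
Complete factorization: g(z) = (z^6 + z^3 + 1).
Factor degrees with multiplicity: 6 = 6.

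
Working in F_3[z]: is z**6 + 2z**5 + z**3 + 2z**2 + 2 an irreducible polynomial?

Write m(z) = z**6 + 2z**5 + z**3 + 2z**2 + 2.
Check for roots in F_3: m(0) = 2; m(1) = 2; m(2) = 2.
No roots, so no linear factors.
Monic irreducibles of degree 2 over GF(3): z**2 + 1, z**2 + z + 2, z**2 + 2z + 2.
None of them divide m (all give nonzero remainder).
Degree-3 irreducible divisors: test the 8 monic irreducibles of degree 3 over GF(3).
None of them divide m (all give nonzero remainder).
No irreducible factor of degree ≤ 3 exists, so m is irreducible over GF(3).

Yes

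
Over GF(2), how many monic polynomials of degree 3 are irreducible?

2

The number of monic irreducibles of degree 3 over GF(2) is (1/3)·Σ_{d∣3} μ(3/d) 2^d.
Divisors of 3: 1, 3; μ(3/d) for each: -1, 1.
Σ = − 2^1 + 2^3 = 6.
N = 6/3 = 2.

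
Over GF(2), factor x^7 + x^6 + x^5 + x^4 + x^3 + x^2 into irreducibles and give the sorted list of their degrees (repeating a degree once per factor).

1, 1, 1, 2, 2

Write g(x) = x^7 + x^6 + x^5 + x^4 + x^3 + x^2.
Roots in GF(2): g(0) = 0 → root; g(1) = 0 → root.
Linear factors from roots: (x), (x + 1).
Complete factorization: g(x) = (x + 1)·(x)^2·(x^2 + x + 1)^2.
Factor degrees with multiplicity: 1 + 1 + 1 + 2 + 2 = 7.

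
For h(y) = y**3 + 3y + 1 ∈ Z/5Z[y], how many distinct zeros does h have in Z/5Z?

2

Evaluate at each of the 5 elements of Z/5Z:
h(0) = 1; h(1) = 0 → root; h(2) = 0 → root; h(3) = 2; h(4) = 2.
Roots: {1, 2}.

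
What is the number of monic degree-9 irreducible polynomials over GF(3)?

The number of monic irreducibles of degree 9 over GF(3) is (1/9)·Σ_{d∣9} μ(9/d) 3^d.
Divisors of 9: 1, 3, 9; μ(9/d) for each: 0, -1, 1.
Σ = − 3^3 + 3^9 = 19656.
N = 19656/9 = 2184.

2184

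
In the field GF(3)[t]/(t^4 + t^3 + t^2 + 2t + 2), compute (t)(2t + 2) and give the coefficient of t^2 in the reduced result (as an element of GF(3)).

Multiply in GF(3)[t]: (t)·(2t + 2) = 2t^2 + 2t.
Reduced: 2t^2 + 2t.

2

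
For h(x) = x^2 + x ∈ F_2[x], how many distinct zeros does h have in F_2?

Evaluate at each of the 2 elements of F_2:
h(0) = 0 → root; h(1) = 0 → root.
Roots: {0, 1}.

2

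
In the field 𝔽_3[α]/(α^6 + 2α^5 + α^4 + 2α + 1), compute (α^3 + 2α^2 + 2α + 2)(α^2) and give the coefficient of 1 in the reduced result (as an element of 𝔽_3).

Multiply in 𝔽_3[α]: (α^3 + 2α^2 + 2α + 2)·(α^2) = α^5 + 2α^4 + 2α^3 + 2α^2.
Reduced: α^5 + 2α^4 + 2α^3 + 2α^2.

0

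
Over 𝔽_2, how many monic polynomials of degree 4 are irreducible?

Gauss's count: N_{2}(4) = (1/4) Σ_{d|4} μ(4/d)·2^d.
Divisors of 4: 1, 2, 4; μ(4/d) for each: 0, -1, 1.
Σ = − 2^2 + 2^4 = 12.
N = 12/4 = 3.

3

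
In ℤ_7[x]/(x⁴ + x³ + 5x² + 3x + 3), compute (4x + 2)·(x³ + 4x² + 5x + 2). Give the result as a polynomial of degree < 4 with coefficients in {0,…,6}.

Multiply in ℤ_7[x]: (4x + 2)·(x³ + 4x² + 5x + 2) = 4x⁴ + 4x³ + 4x + 4.
Reduce using x⁴ ≡ 6x³ + 2x² + 4x + 4 (mod x⁴ + x³ + 5x² + 3x + 3).
Reduced: x² + 6x + 6.

x^2 + 6x + 6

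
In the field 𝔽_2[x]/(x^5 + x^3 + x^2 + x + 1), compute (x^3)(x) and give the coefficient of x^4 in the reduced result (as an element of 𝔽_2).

1

Multiply in 𝔽_2[x]: (x^3)·(x) = x^4.
Reduced: x^4.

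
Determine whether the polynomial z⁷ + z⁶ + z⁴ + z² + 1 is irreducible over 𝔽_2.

Yes

Write h(z) = z⁷ + z⁶ + z⁴ + z² + 1.
Check for roots in 𝔽_2: h(0) = 1; h(1) = 1.
No roots, so no linear factors.
Monic irreducibles of degree 2 over GF(2): z² + z + 1.
None of them divide h (all give nonzero remainder).
Monic irreducibles of degree 3 over GF(2): z³ + z + 1, z³ + z² + 1.
None of them divide h (all give nonzero remainder).
No irreducible factor of degree ≤ 3 exists, so h is irreducible over GF(2).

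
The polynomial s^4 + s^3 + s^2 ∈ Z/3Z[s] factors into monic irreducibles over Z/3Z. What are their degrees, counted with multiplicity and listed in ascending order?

Write h(s) = s^4 + s^3 + s^2.
Roots in Z/3Z: h(0) = 0 → root; h(1) = 0 → root; h(2) = 1.
Linear factors from roots: (s), (s - 1).
Complete factorization: h(s) = (s)^2·(s - 1)^2.
Factor degrees with multiplicity: 1 + 1 + 1 + 1 = 4.

1, 1, 1, 1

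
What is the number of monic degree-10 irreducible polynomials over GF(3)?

Gauss's count: N_{3}(10) = (1/10) Σ_{d|10} μ(10/d)·3^d.
Divisors of 10: 1, 2, 5, 10; μ(10/d) for each: 1, -1, -1, 1.
Σ = 3^1 − 3^2 − 3^5 + 3^10 = 58800.
N = 58800/10 = 5880.

5880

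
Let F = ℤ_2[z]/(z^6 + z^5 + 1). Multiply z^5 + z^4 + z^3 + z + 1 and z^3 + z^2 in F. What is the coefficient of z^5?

Multiply in ℤ_2[z]: (z^5 + z^4 + z^3 + z + 1)·(z^3 + z^2) = z^8 + z^5 + z^4 + z^2.
Reduce using z^6 ≡ z^5 + 1 (mod z^6 + z^5 + 1).
Reduced: z^4 + z + 1.

0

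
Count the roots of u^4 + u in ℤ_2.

2

Write h(u) = u^4 + u.
Evaluate at each of the 2 elements of ℤ_2:
h(0) = 0 → root; h(1) = 0 → root.
Roots: {0, 1}.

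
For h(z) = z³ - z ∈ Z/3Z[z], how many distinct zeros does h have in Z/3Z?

Evaluate at each of the 3 elements of Z/3Z:
h(0) = 0 → root; h(1) = 0 → root; h(2) = 0 → root.
Roots: {0, 1, 2}.

3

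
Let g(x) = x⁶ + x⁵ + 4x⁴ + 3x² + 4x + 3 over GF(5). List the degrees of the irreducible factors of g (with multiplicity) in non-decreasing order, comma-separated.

Roots in GF(5): g(0) = 3; g(1) = 1; g(2) = 3; g(3) = 3; g(4) = 1.
Complete factorization: g(x) = (x⁶ + x⁵ + 4x⁴ + 3x² + 4x + 3).
Factor degrees with multiplicity: 6 = 6.

6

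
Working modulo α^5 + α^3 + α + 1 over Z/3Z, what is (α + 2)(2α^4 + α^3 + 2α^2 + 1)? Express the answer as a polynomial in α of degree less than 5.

2α^4 + 2α^3 + α^2 + 2α

Multiply in Z/3Z[α]: (α + 2)·(2α^4 + α^3 + 2α^2 + 1) = 2α^5 + 2α^4 + α^3 + α^2 + α + 2.
Reduce using α^5 ≡ 2α^3 + 2α + 2 (mod α^5 + α^3 + α + 1).
Reduced: 2α^4 + 2α^3 + α^2 + 2α.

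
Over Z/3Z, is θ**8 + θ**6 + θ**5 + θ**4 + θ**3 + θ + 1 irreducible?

Write g(θ) = θ**8 + θ**6 + θ**5 + θ**4 + θ**3 + θ + 1.
Check for roots in Z/3Z: g(0) = 1; g(1) = 1; g(2) = 1.
No roots, so no linear factors.
Monic irreducibles of degree 2 over GF(3): θ**2 + 1, θ**2 + θ + 2, θ**2 + 2θ + 2.
None of them divide g (all give nonzero remainder).
Degree-3 irreducible divisors: test the 8 monic irreducibles of degree 3 over GF(3).
None of them divide g (all give nonzero remainder).
Degree-4 irreducible divisors: test the 18 monic irreducibles of degree 4 over GF(3).
None of them divide g (all give nonzero remainder).
No irreducible factor of degree ≤ 4 exists, so g is irreducible over GF(3).

Yes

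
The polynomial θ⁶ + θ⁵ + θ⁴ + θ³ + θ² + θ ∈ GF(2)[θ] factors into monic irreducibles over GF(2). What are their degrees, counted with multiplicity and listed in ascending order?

Write g(θ) = θ⁶ + θ⁵ + θ⁴ + θ³ + θ² + θ.
Roots in GF(2): g(0) = 0 → root; g(1) = 0 → root.
Linear factors from roots: (θ), (θ + 1).
Complete factorization: g(θ) = (θ)·(θ + 1)·(θ² + θ + 1)^2.
Factor degrees with multiplicity: 1 + 1 + 2 + 2 = 6.

1, 1, 2, 2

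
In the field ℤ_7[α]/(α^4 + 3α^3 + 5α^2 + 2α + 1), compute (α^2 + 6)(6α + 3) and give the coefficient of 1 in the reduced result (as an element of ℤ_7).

4

Multiply in ℤ_7[α]: (α^2 + 6)·(6α + 3) = 6α^3 + 3α^2 + α + 4.
Reduced: 6α^3 + 3α^2 + α + 4.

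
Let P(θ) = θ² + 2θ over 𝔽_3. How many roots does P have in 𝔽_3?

Evaluate at each of the 3 elements of 𝔽_3:
P(0) = 0 → root; P(1) = 0 → root; P(2) = 2.
Roots: {0, 1}.

2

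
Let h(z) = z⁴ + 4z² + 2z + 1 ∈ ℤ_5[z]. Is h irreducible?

Yes

Check for roots in ℤ_5: h(0) = 1; h(1) = 3; h(2) = 2; h(3) = 4; h(4) = 4.
No roots, so no linear factors.
Degree-2 irreducible divisors: test the 10 monic irreducibles of degree 2 over GF(5).
None of them divide h (all give nonzero remainder).
No irreducible factor of degree ≤ 2 exists, so h is irreducible over GF(5).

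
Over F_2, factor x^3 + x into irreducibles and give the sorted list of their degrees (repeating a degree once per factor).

1, 1, 1

Write f(x) = x^3 + x.
Roots in F_2: f(0) = 0 → root; f(1) = 0 → root.
Linear factors from roots: (x), (x + 1).
Complete factorization: f(x) = (x)·(x + 1)^2.
Factor degrees with multiplicity: 1 + 1 + 1 = 3.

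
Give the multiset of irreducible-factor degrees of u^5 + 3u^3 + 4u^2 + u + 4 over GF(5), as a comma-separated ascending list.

Write g(u) = u^5 + 3u^3 + 4u^2 + u + 4.
Roots in GF(5): g(0) = 4; g(1) = 3; g(2) = 3; g(3) = 2; g(4) = 3.
Complete factorization: g(u) = (u^5 + 3u^3 + 4u^2 + u + 4).
Factor degrees with multiplicity: 5 = 5.

5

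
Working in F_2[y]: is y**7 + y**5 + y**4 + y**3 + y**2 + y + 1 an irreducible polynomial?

Yes

Write f(y) = y**7 + y**5 + y**4 + y**3 + y**2 + y + 1.
Check for roots in F_2: f(0) = 1; f(1) = 1.
No roots, so no linear factors.
Monic irreducibles of degree 2 over GF(2): y**2 + y + 1.
None of them divide f (all give nonzero remainder).
Monic irreducibles of degree 3 over GF(2): y**3 + y + 1, y**3 + y**2 + 1.
None of them divide f (all give nonzero remainder).
No irreducible factor of degree ≤ 3 exists, so f is irreducible over GF(2).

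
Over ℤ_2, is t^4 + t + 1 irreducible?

Yes

Write f(t) = t^4 + t + 1.
Check for roots in ℤ_2: f(0) = 1; f(1) = 1.
No roots, so no linear factors.
Monic irreducibles of degree 2 over GF(2): t^2 + t + 1.
None of them divide f (all give nonzero remainder).
No irreducible factor of degree ≤ 2 exists, so f is irreducible over GF(2).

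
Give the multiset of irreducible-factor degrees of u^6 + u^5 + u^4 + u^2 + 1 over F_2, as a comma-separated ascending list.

Write h(u) = u^6 + u^5 + u^4 + u^2 + 1.
Roots in F_2: h(0) = 1; h(1) = 1.
Complete factorization: h(u) = (u^6 + u^5 + u^4 + u^2 + 1).
Factor degrees with multiplicity: 6 = 6.

6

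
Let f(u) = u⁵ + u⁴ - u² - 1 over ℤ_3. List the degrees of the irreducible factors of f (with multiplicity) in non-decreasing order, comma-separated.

Roots in ℤ_3: f(0) = 2; f(1) = 0 → root; f(2) = 1.
Linear factors from roots: (u - 1).
Complete factorization: f(u) = (u - 1)·(u² + u - 1)^2.
Factor degrees with multiplicity: 1 + 2 + 2 = 5.

1, 2, 2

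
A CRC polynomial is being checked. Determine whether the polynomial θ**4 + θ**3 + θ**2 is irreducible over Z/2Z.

Write h(θ) = θ**4 + θ**3 + θ**2.
Check for roots in Z/2Z: h(0) = 0 → root; h(1) = 1.
h(0) = 0, so (θ) divides h(θ); h is reducible.

No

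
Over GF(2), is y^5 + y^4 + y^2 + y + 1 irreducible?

Write f(y) = y^5 + y^4 + y^2 + y + 1.
Check for roots in GF(2): f(0) = 1; f(1) = 1.
No roots, so no linear factors.
Monic irreducibles of degree 2 over GF(2): y^2 + y + 1.
None of them divide f (all give nonzero remainder).
No irreducible factor of degree ≤ 2 exists, so f is irreducible over GF(2).

Yes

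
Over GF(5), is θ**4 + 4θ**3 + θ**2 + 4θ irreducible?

No

Write f(θ) = θ**4 + 4θ**3 + θ**2 + 4θ.
Check for roots in GF(5): f(0) = 0 → root; f(1) = 0 → root; f(2) = 0 → root; f(3) = 0 → root; f(4) = 4.
f(0) = 0, so (θ) divides f(θ); f is reducible.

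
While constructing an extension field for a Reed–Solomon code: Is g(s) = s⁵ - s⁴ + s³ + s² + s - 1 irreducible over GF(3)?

Yes

Check for roots in GF(3): g(0) = 2; g(1) = 2; g(2) = 2.
No roots, so no linear factors.
Monic irreducibles of degree 2 over GF(3): s² + 1, s² + s - 1, s² - s - 1.
None of them divide g (all give nonzero remainder).
No irreducible factor of degree ≤ 2 exists, so g is irreducible over GF(3).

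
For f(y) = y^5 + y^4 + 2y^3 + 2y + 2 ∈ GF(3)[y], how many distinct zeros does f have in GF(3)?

Evaluate at each of the 3 elements of GF(3):
f(0) = 2; f(1) = 2; f(2) = 1.
No element is a root.

0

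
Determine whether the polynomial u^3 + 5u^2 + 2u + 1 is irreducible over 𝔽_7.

Yes

Write P(u) = u^3 + 5u^2 + 2u + 1.
Check for roots in 𝔽_7: P(0) = 1; P(1) = 2; P(2) = 5; P(3) = 2; P(4) = 6; P(5) = 2; P(6) = 3.
No roots. A degree-3 polynomial over a field with no linear factor is irreducible.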